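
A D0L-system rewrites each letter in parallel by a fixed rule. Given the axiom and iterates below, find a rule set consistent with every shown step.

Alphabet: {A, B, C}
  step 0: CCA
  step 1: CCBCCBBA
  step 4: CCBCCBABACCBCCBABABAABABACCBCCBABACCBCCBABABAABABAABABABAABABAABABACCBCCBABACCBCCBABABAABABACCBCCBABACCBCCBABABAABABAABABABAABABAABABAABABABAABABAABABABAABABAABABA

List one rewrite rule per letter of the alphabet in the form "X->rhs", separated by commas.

A->BA, B->ABA, C->CCB

  step 0 ⇒ step 1: CCA ⇒ CCB·CCB·BA
    A ↦ BA
    C ↦ CCB
    B ↦ ABA  (constrained at step 1)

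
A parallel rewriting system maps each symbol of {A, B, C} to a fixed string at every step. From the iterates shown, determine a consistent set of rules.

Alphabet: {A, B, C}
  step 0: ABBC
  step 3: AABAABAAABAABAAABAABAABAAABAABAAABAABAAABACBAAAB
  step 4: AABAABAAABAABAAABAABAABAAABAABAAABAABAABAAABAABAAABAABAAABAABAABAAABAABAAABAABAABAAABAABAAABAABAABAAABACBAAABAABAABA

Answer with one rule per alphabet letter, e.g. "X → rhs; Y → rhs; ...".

A->AAB, B->A, C->ACB

  step 3 ⇒ step 4: AABAABAAABAABAAABAABAABAAABAABAAABAABAAABACBAAAB ⇒ AAB·AAB·A·AAB·AAB·A·AAB·AAB·AAB·A·AAB·AAB·A·AAB·AAB·AAB·A·AAB·AAB·A·AAB·AAB·A·AAB·AAB·AAB·A·AAB·AAB·A·AAB·AAB·AAB·A·AAB·AAB·A·AAB·AAB·AAB·A·AAB·ACB·A·AAB·AAB·AAB·A
    A ↦ AAB
    B ↦ A
    C ↦ ACB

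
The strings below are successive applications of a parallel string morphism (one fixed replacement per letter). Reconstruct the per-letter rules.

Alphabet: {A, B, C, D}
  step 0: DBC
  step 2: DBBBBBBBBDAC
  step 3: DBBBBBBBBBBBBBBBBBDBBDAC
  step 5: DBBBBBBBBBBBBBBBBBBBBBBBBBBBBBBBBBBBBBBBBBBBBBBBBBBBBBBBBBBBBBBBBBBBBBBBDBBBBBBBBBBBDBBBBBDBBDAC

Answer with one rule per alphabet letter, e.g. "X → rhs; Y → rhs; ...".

  step 2 ⇒ step 3: DBBBBBBBBDAC ⇒ DB·BB·BB·BB·BB·BB·BB·BB·BB·DB·BD·AC
    A ↦ BD
    B ↦ BB
    C ↦ AC
    D ↦ DB

A->BD, B->BB, C->AC, D->DB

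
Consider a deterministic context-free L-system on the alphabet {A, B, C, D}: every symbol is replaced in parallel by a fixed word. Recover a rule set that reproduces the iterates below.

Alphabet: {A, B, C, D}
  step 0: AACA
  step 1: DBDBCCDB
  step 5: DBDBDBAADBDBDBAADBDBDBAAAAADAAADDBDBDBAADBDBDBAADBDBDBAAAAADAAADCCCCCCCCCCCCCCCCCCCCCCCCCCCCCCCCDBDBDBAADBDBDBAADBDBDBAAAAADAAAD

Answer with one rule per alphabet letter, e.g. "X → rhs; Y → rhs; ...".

  step 0 ⇒ step 1: AACA ⇒ DB·DB·CC·DB
    A ↦ DB
    C ↦ CC
    B ↦ AD  (constrained at step 1)
    D ↦ AA  (constrained at step 1)

A->DB, B->AD, C->CC, D->AA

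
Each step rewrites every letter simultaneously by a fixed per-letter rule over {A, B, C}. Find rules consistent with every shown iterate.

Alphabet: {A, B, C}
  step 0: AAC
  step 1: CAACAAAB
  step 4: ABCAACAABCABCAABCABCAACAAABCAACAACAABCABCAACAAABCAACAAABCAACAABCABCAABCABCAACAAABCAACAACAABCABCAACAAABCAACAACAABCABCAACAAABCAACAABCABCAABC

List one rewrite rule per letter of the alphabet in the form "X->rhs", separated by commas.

A->CAA, B->BC, C->AB

  step 0 ⇒ step 1: AAC ⇒ CAA·CAA·AB
    A ↦ CAA
    C ↦ AB
    B ↦ BC  (constrained at step 1)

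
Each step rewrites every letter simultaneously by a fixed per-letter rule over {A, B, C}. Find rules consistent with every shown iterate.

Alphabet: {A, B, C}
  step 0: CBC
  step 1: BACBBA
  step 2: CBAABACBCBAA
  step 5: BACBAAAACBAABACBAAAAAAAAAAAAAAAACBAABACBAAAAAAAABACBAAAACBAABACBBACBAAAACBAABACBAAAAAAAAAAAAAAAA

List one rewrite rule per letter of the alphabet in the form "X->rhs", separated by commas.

  step 1 ⇒ step 2: BACBBA ⇒ CB·AA·BA·CB·CB·AA
    A ↦ AA
    B ↦ CB
    C ↦ BA

A->AA, B->CB, C->BA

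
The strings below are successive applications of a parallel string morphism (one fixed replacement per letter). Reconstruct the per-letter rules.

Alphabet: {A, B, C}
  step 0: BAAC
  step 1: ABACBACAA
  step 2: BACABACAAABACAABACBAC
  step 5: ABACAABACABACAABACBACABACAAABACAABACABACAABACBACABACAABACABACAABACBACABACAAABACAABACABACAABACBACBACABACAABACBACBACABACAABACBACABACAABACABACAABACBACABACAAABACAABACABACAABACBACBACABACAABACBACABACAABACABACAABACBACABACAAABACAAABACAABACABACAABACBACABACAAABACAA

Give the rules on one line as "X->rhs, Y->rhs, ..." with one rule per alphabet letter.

A->BAC, B->A, C->AA

  step 1 ⇒ step 2: ABACBACAA ⇒ BAC·A·BAC·AA·A·BAC·AA·BAC·BAC
    A ↦ BAC
    B ↦ A
    C ↦ AA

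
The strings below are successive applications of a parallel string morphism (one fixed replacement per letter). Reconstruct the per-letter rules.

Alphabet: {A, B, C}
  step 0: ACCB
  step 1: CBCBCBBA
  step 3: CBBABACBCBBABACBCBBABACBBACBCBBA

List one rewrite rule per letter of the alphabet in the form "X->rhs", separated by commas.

  step 0 ⇒ step 1: ACCB ⇒ CB·CB·CB·BA
    A ↦ CB
    B ↦ BA
    C ↦ CB

A->CB, B->BA, C->CB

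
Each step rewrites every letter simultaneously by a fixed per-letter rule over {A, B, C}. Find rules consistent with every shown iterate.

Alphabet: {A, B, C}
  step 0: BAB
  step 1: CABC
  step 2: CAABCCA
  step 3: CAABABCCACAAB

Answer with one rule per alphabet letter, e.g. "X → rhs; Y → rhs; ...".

A->AB, B->C, C->CA

  step 2 ⇒ step 3: CAABCCA ⇒ CA·AB·AB·C·CA·CA·AB
    A ↦ AB
    B ↦ C
    C ↦ CA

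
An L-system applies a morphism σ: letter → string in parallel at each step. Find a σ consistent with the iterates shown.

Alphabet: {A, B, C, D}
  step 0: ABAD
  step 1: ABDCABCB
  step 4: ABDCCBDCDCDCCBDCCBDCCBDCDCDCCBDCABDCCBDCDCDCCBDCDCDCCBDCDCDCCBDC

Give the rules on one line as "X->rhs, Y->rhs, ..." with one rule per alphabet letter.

A->AB, B->DC, C->DC, D->CB

  step 0 ⇒ step 1: ABAD ⇒ AB·DC·AB·CB
    A ↦ AB
    B ↦ DC
    D ↦ CB
    C ↦ DC  (constrained at step 1)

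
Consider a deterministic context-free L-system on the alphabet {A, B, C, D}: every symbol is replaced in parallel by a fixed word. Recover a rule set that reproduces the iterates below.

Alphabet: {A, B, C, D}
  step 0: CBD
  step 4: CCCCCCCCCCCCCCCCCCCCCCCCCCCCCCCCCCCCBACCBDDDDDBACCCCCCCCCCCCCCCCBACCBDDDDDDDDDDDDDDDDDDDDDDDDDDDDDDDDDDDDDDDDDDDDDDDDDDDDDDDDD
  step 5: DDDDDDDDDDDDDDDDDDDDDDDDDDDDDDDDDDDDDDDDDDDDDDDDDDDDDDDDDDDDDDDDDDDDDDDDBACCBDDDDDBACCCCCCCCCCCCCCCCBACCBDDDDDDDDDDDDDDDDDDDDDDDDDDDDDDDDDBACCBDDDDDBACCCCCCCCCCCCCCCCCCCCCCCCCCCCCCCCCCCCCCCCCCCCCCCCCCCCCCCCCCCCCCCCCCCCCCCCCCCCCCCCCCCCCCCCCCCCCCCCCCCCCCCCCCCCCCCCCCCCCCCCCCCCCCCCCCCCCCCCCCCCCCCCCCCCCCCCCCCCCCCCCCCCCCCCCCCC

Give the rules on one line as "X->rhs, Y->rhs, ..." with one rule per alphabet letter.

  step 4 ⇒ step 5: CCCCCCCCCCCCCCCCCCCCCCCCCCCCCCCCCCCCBACCBDDDDDBACCCCCCCCCCCCCCCCBACCBDDDDDDDDDDDDDDDDDDDDDDDDDDDDDDDDDDDDDDDDDDDDDDDDDDDDDDDDD ⇒ DD·DD·DD·DD·DD·DD·DD·DD·DD·DD·DD·DD·DD·DD·DD·DD·DD·DD·DD·DD·DD·DD·DD·DD·DD·DD·DD·DD·DD·DD·DD·DD·DD·DD·DD·DD·BAC·CBD·DD·DD·BAC·CCC·CCC·CCC·CCC·CCC·BAC·CBD·DD·DD·DD·DD·DD·DD·DD·DD·DD·DD·DD·DD·DD·DD·DD·DD·BAC·CBD·DD·DD·BAC·CCC·CCC·CCC·CCC·CCC·CCC·CCC·CCC·CCC·CCC·CCC·CCC·CCC·CCC·CCC·CCC·CCC·CCC·CCC·CCC·CCC·CCC·CCC·CCC·CCC·CCC·CCC·CCC·CCC·CCC·CCC·CCC·CCC·CCC·CCC·CCC·CCC·CCC·CCC·CCC·CCC·CCC·CCC·CCC·CCC·CCC·CCC·CCC·CCC·CCC·CCC·CCC·CCC·CCC·CCC·CCC·CCC
    A ↦ CBD
    B ↦ BAC
    C ↦ DD
    D ↦ CCC

A->CBD, B->BAC, C->DD, D->CCC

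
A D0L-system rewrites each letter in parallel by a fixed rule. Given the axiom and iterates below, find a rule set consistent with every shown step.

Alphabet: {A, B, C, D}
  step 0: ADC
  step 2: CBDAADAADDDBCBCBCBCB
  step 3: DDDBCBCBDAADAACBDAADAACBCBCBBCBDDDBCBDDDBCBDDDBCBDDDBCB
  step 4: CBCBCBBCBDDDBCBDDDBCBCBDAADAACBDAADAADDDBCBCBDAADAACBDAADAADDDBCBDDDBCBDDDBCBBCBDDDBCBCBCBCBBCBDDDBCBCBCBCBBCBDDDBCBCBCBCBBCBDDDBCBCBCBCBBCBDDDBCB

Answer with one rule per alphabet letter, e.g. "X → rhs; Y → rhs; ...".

  step 3 ⇒ step 4: DDDBCBCBDAADAACBDAADAACBCBCBBCBDDDBCBDDDBCBDDDBCBDDDBCB ⇒ CB·CB·CB·BCB·DDD·BCB·DDD·BCB·CB·DAA·DAA·CB·DAA·DAA·DDD·BCB·CB·DAA·DAA·CB·DAA·DAA·DDD·BCB·DDD·BCB·DDD·BCB·BCB·DDD·BCB·CB·CB·CB·BCB·DDD·BCB·CB·CB·CB·BCB·DDD·BCB·CB·CB·CB·BCB·DDD·BCB·CB·CB·CB·BCB·DDD·BCB
    A ↦ DAA
    B ↦ BCB
    C ↦ DDD
    D ↦ CB

A->DAA, B->BCB, C->DDD, D->CB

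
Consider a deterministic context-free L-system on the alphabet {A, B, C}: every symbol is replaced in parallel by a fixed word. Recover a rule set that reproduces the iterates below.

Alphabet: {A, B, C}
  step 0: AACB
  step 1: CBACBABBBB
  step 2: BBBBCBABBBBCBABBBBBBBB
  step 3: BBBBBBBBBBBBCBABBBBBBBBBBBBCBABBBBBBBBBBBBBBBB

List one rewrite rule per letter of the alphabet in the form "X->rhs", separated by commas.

A->CBA, B->BB, C->BB

  step 2 ⇒ step 3: BBBBCBABBBBCBABBBBBBBB ⇒ BB·BB·BB·BB·BB·BB·CBA·BB·BB·BB·BB·BB·BB·CBA·BB·BB·BB·BB·BB·BB·BB·BB
    A ↦ CBA
    B ↦ BB
    C ↦ BB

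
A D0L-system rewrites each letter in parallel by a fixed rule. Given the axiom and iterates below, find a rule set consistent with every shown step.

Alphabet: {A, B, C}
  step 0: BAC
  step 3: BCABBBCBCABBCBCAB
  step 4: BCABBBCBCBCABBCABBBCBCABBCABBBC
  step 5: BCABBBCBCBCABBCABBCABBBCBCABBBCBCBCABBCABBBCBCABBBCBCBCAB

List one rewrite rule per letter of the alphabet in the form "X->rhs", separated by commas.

  step 4 ⇒ step 5: BCABBBCBCBCABBCABBBCBCABBCABBBC ⇒ BC·AB·B·BC·BC·BC·AB·BC·AB·BC·AB·B·BC·BC·AB·B·BC·BC·BC·AB·BC·AB·B·BC·BC·AB·B·BC·BC·BC·AB
    A ↦ B
    B ↦ BC
    C ↦ AB

A->B, B->BC, C->AB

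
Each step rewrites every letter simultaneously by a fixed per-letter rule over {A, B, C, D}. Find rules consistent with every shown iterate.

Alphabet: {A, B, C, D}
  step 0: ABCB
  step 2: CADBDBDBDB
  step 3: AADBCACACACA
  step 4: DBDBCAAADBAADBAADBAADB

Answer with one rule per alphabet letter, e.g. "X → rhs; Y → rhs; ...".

A->DB, B->A, C->AA, D->C

  step 3 ⇒ step 4: AADBCACACACA ⇒ DB·DB·C·A·AA·DB·AA·DB·AA·DB·AA·DB
    A ↦ DB
    B ↦ A
    C ↦ AA
    D ↦ C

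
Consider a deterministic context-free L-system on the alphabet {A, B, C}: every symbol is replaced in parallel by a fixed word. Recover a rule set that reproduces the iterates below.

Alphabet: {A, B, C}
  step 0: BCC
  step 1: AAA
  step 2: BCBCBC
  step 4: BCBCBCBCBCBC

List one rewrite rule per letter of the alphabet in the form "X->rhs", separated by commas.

  step 1 ⇒ step 2: AAA ⇒ BC·BC·BC
    A ↦ BC
  step 0 ⇒ step 1: BCC ⇒ A·A·A
    B ↦ A
  step 0 ⇒ step 1: BCC ⇒ A·A·A
    C ↦ A

A->BC, B->A, C->A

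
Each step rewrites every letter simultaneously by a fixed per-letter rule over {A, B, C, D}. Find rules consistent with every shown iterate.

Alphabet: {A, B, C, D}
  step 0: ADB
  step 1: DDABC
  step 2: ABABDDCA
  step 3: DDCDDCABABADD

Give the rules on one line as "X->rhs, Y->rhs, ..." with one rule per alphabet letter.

  step 2 ⇒ step 3: ABABDDCA ⇒ DD·C·DD·C·AB·AB·A·DD
    A ↦ DD
    B ↦ C
    C ↦ A
    D ↦ AB

A->DD, B->C, C->A, D->AB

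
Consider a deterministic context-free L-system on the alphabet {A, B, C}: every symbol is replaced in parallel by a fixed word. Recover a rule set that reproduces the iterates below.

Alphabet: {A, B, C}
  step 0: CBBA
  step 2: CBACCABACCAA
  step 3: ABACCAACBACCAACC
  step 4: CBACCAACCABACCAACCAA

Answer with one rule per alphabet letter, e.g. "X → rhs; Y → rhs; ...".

A->C, B->BAC, C->A

  step 3 ⇒ step 4: ABACCAACBACCAACC ⇒ C·BAC·C·A·A·C·C·A·BAC·C·A·A·C·C·A·A
    A ↦ C
    B ↦ BAC
    C ↦ A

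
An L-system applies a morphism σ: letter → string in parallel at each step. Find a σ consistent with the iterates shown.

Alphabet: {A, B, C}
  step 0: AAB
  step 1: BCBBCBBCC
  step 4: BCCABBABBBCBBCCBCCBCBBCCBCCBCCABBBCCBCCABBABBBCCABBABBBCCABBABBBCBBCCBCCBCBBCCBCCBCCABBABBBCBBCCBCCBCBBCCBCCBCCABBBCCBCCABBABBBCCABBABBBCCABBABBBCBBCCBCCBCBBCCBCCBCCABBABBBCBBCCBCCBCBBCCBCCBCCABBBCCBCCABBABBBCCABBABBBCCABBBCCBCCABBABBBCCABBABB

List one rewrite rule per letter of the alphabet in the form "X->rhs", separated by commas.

  step 0 ⇒ step 1: AAB ⇒ BCB·BCB·BCC
    A ↦ BCB
    B ↦ BCC
    C ↦ ABB  (constrained at step 1)

A->BCB, B->BCC, C->ABB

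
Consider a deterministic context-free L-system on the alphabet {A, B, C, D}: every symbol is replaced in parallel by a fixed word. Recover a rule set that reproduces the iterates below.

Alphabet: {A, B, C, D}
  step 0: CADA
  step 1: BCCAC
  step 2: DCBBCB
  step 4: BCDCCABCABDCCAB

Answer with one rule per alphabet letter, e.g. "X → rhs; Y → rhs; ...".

A->C, B->DC, C->B, D->CA

  step 1 ⇒ step 2: BCCAC ⇒ DC·B·B·C·B
    A ↦ C
    B ↦ DC
    C ↦ B
  step 0 ⇒ step 1: CADA ⇒ B·C·CA·C
    D ↦ CA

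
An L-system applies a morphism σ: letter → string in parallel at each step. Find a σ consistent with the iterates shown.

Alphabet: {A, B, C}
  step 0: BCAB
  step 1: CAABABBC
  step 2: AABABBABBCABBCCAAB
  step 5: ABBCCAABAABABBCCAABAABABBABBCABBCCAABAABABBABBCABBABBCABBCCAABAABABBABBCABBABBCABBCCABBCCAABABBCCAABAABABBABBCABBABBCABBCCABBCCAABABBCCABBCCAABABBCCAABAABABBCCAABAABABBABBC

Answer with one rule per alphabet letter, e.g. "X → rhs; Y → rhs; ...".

  step 1 ⇒ step 2: CAABABBC ⇒ AAB·ABB·ABB·C·ABB·C·C·AAB
    A ↦ ABB
    B ↦ C
    C ↦ AAB

A->ABB, B->C, C->AAB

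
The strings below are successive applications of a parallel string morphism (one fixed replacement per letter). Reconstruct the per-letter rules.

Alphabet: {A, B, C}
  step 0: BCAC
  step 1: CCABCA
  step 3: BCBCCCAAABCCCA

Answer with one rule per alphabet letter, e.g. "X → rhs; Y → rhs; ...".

A->BC, B->CC, C->A

  step 0 ⇒ step 1: BCAC ⇒ CC·A·BC·A
    A ↦ BC
    B ↦ CC
    C ↦ A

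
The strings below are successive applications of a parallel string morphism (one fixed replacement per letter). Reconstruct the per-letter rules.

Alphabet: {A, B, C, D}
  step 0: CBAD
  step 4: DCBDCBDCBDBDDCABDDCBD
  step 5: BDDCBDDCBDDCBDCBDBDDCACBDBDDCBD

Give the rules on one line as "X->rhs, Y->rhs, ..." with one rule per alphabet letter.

  step 4 ⇒ step 5: DCBDCBDCBDBDDCABDDCBD ⇒ BD·D·C·BD·D·C·BD·D·C·BD·C·BD·BD·D·CA·C·BD·BD·D·C·BD
    A ↦ CA
    B ↦ C
    C ↦ D
    D ↦ BD

A->CA, B->C, C->D, D->BD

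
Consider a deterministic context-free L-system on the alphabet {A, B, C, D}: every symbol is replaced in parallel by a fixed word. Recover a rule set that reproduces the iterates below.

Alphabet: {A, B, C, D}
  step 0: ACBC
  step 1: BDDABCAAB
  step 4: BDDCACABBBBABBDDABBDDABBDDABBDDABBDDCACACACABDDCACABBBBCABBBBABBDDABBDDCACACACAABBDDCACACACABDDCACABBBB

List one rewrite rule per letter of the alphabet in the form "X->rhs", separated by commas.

A->BDD, B->CA, C->AB, D->BB

  step 0 ⇒ step 1: ACBC ⇒ BDD·AB·CA·AB
    A ↦ BDD
    B ↦ CA
    C ↦ AB
    D ↦ BB  (constrained at step 1)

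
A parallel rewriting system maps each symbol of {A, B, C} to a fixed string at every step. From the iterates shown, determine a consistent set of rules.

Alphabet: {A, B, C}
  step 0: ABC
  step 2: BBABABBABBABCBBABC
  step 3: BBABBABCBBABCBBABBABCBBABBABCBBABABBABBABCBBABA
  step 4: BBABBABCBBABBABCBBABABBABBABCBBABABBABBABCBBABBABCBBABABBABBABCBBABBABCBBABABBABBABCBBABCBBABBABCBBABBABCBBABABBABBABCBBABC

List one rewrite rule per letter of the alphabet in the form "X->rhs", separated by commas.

A->BC, B->BBA, C->BA

  step 3 ⇒ step 4: BBABBABCBBABCBBABBABCBBABBABCBBABABBABBABCBBABA ⇒ BBA·BBA·BC·BBA·BBA·BC·BBA·BA·BBA·BBA·BC·BBA·BA·BBA·BBA·BC·BBA·BBA·BC·BBA·BA·BBA·BBA·BC·BBA·BBA·BC·BBA·BA·BBA·BBA·BC·BBA·BC·BBA·BBA·BC·BBA·BBA·BC·BBA·BA·BBA·BBA·BC·BBA·BC
    A ↦ BC
    B ↦ BBA
    C ↦ BA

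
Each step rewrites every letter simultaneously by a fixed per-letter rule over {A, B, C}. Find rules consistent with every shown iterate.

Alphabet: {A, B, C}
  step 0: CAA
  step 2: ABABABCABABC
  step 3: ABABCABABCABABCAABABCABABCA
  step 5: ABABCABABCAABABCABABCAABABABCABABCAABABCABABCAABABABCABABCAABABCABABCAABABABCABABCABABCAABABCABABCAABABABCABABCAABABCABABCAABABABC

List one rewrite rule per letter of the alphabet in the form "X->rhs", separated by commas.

A->AB, B->ABC, C->A

  step 2 ⇒ step 3: ABABABCABABC ⇒ AB·ABC·AB·ABC·AB·ABC·A·AB·ABC·AB·ABC·A
    A ↦ AB
    B ↦ ABC
    C ↦ A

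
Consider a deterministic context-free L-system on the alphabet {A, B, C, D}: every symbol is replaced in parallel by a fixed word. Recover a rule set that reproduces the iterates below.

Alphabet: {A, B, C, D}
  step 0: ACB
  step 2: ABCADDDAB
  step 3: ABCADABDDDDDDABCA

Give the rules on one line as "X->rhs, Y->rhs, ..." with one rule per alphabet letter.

A->AB, B->CA, C->D, D->DD

  step 2 ⇒ step 3: ABCADDDAB ⇒ AB·CA·D·AB·DD·DD·DD·AB·CA
    A ↦ AB
    B ↦ CA
    C ↦ D
    D ↦ DD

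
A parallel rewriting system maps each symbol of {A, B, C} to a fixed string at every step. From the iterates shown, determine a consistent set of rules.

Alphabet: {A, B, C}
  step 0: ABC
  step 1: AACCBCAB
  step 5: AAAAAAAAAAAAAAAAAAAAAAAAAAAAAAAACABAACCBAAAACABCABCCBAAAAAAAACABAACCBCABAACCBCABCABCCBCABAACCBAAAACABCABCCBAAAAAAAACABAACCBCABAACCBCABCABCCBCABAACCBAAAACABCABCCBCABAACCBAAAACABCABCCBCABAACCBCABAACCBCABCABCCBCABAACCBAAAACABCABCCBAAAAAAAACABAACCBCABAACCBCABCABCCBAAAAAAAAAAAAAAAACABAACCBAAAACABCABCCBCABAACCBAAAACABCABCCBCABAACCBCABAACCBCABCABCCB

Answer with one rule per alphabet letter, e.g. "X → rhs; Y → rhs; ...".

A->AA, B->CCB, C->CAB

  step 0 ⇒ step 1: ABC ⇒ AA·CCB·CAB
    A ↦ AA
    B ↦ CCB
    C ↦ CAB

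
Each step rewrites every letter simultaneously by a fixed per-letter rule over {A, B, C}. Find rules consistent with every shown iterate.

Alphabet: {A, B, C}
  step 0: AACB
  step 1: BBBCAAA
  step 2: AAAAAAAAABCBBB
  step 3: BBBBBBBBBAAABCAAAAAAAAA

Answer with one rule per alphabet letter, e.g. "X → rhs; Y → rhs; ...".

  step 2 ⇒ step 3: AAAAAAAAABCBBB ⇒ B·B·B·B·B·B·B·B·B·AAA·BC·AAA·AAA·AAA
    A ↦ B
    B ↦ AAA
    C ↦ BC

A->B, B->AAA, C->BC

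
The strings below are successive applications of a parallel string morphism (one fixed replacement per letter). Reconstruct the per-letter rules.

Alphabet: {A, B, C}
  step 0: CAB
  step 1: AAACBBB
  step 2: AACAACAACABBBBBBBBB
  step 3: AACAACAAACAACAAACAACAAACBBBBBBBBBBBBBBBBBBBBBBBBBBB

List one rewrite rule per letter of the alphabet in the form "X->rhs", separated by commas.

A->AAC, B->BBB, C->A

  step 2 ⇒ step 3: AACAACAACABBBBBBBBB ⇒ AAC·AAC·A·AAC·AAC·A·AAC·AAC·A·AAC·BBB·BBB·BBB·BBB·BBB·BBB·BBB·BBB·BBB
    A ↦ AAC
    B ↦ BBB
    C ↦ A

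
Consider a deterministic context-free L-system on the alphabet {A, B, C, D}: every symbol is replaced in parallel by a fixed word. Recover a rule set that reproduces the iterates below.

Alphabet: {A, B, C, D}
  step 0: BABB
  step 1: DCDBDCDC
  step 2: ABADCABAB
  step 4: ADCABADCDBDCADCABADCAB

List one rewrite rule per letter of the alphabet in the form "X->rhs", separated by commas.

  step 1 ⇒ step 2: DCDBDCDC ⇒ A·B·A·DC·A·B·A·B
    B ↦ DC
    C ↦ B
    D ↦ A
  step 0 ⇒ step 1: BABB ⇒ DC·DB·DC·DC
    A ↦ DB

A->DB, B->DC, C->B, D->A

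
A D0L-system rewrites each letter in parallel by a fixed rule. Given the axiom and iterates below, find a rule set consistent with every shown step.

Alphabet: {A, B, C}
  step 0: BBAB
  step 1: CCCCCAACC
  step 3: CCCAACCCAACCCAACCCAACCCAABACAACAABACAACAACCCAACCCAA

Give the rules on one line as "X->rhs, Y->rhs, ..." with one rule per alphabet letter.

A->CAA, B->CC, C->BA

  step 0 ⇒ step 1: BBAB ⇒ CC·CC·CAA·CC
    A ↦ CAA
    B ↦ CC
    C ↦ BA  (constrained at step 1)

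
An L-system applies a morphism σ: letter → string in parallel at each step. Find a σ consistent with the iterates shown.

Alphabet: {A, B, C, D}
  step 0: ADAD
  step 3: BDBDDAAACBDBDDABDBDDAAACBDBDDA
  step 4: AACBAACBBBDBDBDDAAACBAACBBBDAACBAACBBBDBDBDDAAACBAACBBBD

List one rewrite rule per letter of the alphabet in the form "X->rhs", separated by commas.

A->BD, B->AAC, C->DA, D->B

  step 3 ⇒ step 4: BDBDDAAACBDBDDABDBDDAAACBDBDDA ⇒ AAC·B·AAC·B·B·BD·BD·BD·DA·AAC·B·AAC·B·B·BD·AAC·B·AAC·B·B·BD·BD·BD·DA·AAC·B·AAC·B·B·BD
    A ↦ BD
    B ↦ AAC
    C ↦ DA
    D ↦ B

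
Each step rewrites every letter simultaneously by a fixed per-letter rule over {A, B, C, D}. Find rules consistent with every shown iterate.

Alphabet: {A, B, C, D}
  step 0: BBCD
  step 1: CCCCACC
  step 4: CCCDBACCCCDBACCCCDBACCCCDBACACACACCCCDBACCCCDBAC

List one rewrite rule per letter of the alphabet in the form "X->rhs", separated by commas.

A->DB, B->CC, C->AC, D->C

  step 0 ⇒ step 1: BBCD ⇒ CC·CC·AC·C
    B ↦ CC
    C ↦ AC
    D ↦ C
    A ↦ DB  (constrained at step 1)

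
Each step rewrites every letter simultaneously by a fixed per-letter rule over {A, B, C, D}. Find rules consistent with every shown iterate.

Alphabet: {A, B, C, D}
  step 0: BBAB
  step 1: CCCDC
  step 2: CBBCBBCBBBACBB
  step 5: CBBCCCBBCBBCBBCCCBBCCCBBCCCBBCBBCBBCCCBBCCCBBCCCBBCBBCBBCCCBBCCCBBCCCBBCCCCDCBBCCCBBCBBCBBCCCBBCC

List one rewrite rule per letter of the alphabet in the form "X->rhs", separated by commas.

A->CD, B->C, C->CBB, D->BA

  step 1 ⇒ step 2: CCCDC ⇒ CBB·CBB·CBB·BA·CBB
    C ↦ CBB
    D ↦ BA
  step 0 ⇒ step 1: BBAB ⇒ C·C·CD·C
    A ↦ CD
  step 0 ⇒ step 1: BBAB ⇒ C·C·CD·C
    B ↦ C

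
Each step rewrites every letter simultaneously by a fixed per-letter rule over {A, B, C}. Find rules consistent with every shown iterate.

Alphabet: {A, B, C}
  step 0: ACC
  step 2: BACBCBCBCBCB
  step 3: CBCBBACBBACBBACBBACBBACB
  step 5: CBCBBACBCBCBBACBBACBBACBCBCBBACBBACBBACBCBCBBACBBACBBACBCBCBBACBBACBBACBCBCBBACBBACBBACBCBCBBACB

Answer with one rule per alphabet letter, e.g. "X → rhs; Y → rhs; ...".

  step 2 ⇒ step 3: BACBCBCBCBCB ⇒ CB·CB·BA·CB·BA·CB·BA·CB·BA·CB·BA·CB
    A ↦ CB
    B ↦ CB
    C ↦ BA

A->CB, B->CB, C->BA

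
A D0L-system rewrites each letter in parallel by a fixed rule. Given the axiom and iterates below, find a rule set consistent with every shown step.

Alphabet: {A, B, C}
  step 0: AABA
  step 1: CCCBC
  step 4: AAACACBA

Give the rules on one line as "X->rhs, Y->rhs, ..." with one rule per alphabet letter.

  step 0 ⇒ step 1: AABA ⇒ C·C·CB·C
    A ↦ C
    B ↦ CB
    C ↦ A  (constrained at step 1)

A->C, B->CB, C->A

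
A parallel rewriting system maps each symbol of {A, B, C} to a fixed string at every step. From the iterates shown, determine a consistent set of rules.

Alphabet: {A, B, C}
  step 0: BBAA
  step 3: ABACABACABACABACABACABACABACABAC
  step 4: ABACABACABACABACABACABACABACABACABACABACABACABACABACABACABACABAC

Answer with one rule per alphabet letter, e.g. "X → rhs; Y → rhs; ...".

  step 3 ⇒ step 4: ABACABACABACABACABACABACABACABAC ⇒ AB·AC·AB·AC·AB·AC·AB·AC·AB·AC·AB·AC·AB·AC·AB·AC·AB·AC·AB·AC·AB·AC·AB·AC·AB·AC·AB·AC·AB·AC·AB·AC
    A ↦ AB
    B ↦ AC
    C ↦ AC

A->AB, B->AC, C->AC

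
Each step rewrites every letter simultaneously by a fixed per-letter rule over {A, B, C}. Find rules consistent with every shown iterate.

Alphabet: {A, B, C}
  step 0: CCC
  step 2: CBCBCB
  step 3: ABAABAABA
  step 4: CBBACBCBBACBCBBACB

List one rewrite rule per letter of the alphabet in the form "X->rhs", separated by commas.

  step 3 ⇒ step 4: ABAABAABA ⇒ CB·BA·CB·CB·BA·CB·CB·BA·CB
    A ↦ CB
    B ↦ BA
  step 2 ⇒ step 3: CBCBCB ⇒ A·BA·A·BA·A·BA
    C ↦ A

A->CB, B->BA, C->A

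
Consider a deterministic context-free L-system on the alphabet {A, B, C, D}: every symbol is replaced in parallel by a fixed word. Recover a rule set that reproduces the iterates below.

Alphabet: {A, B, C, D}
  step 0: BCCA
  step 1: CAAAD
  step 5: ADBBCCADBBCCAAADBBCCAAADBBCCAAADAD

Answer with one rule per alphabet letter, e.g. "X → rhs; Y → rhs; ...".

A->AD, B->C, C->A, D->BB

  step 0 ⇒ step 1: BCCA ⇒ C·A·A·AD
    A ↦ AD
    B ↦ C
    C ↦ A
    D ↦ BB  (constrained at step 1)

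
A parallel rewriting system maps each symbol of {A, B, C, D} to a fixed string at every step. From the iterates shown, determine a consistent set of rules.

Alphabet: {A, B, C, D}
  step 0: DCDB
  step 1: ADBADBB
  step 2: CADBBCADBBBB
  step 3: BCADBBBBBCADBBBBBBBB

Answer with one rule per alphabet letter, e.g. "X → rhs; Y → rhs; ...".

  step 2 ⇒ step 3: CADBBCADBBBB ⇒ B·C·AD·BB·BB·B·C·AD·BB·BB·BB·BB
    A ↦ C
    B ↦ BB
    C ↦ B
    D ↦ AD

A->C, B->BB, C->B, D->AD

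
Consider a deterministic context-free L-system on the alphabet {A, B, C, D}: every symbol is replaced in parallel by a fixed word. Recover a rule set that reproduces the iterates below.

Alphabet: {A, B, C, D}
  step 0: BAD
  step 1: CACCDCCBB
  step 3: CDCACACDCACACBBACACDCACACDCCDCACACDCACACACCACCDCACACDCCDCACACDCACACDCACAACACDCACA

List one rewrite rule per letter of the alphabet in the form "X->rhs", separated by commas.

A->CDC, B->CAC, C->ACA, D->CBB

  step 0 ⇒ step 1: BAD ⇒ CAC·CDC·CBB
    A ↦ CDC
    B ↦ CAC
    D ↦ CBB
    C ↦ ACA  (constrained at step 1)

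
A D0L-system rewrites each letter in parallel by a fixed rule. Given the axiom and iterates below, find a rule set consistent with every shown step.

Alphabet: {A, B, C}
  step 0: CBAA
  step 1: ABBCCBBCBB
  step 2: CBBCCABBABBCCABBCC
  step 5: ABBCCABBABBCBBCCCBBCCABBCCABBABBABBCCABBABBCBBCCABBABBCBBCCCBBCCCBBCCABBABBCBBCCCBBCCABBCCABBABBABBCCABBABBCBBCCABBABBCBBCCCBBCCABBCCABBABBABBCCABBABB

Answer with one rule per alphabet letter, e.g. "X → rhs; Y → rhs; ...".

  step 1 ⇒ step 2: ABBCCBBCBB ⇒ CBB·C·C·ABB·ABB·C·C·ABB·C·C
    A ↦ CBB
    B ↦ C
    C ↦ ABB

A->CBB, B->C, C->ABB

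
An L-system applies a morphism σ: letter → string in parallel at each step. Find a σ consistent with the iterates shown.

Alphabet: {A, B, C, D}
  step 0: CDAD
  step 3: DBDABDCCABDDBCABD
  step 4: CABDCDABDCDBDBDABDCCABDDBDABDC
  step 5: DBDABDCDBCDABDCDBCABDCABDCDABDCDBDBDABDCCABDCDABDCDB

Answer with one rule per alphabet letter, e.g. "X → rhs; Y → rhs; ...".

  step 4 ⇒ step 5: CABDCDABDCDBDBDABDCCABDDBDABDC ⇒ DB·D·ABD·C·DB·C·D·ABD·C·DB·C·ABD·C·ABD·C·D·ABD·C·DB·DB·D·ABD·C·C·ABD·C·D·ABD·C·DB
    A ↦ D
    B ↦ ABD
    C ↦ DB
    D ↦ C

A->D, B->ABD, C->DB, D->C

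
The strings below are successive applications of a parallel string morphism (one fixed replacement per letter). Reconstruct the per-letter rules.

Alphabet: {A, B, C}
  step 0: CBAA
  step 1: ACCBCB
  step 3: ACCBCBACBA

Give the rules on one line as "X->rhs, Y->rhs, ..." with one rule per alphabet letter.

A->CB, B->C, C->A

  step 0 ⇒ step 1: CBAA ⇒ A·C·CB·CB
    A ↦ CB
    B ↦ C
    C ↦ A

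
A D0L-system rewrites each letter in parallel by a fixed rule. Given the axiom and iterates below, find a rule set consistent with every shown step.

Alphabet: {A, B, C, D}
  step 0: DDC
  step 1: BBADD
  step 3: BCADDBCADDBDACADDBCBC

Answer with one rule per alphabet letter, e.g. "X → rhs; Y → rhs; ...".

  step 0 ⇒ step 1: DDC ⇒ B·B·ADD
    C ↦ ADD
    D ↦ B
    A ↦ DAC  (constrained at step 1)
    B ↦ BC  (constrained at step 1)

A->DAC, B->BC, C->ADD, D->B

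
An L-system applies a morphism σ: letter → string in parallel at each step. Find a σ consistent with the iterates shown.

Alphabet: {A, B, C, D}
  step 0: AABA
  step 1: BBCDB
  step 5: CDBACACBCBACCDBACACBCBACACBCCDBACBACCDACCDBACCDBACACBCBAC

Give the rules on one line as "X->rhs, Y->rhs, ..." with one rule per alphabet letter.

A->B, B->CD, C->AC, D->BC

  step 0 ⇒ step 1: AABA ⇒ B·B·CD·B
    A ↦ B
    B ↦ CD
    C ↦ AC  (constrained at step 1)
    D ↦ BC  (constrained at step 1)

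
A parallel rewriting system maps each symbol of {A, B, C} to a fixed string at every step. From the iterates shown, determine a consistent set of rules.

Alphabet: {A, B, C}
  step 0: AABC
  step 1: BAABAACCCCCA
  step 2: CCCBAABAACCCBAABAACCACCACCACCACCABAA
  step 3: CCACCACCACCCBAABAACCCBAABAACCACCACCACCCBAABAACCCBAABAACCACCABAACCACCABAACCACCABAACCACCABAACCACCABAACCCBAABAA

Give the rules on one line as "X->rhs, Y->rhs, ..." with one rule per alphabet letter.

  step 2 ⇒ step 3: CCCBAABAACCCBAABAACCACCACCACCACCABAA ⇒ CCA·CCA·CCA·CCC·BAA·BAA·CCC·BAA·BAA·CCA·CCA·CCA·CCC·BAA·BAA·CCC·BAA·BAA·CCA·CCA·BAA·CCA·CCA·BAA·CCA·CCA·BAA·CCA·CCA·BAA·CCA·CCA·BAA·CCC·BAA·BAA
    A ↦ BAA
    B ↦ CCC
    C ↦ CCA

A->BAA, B->CCC, C->CCA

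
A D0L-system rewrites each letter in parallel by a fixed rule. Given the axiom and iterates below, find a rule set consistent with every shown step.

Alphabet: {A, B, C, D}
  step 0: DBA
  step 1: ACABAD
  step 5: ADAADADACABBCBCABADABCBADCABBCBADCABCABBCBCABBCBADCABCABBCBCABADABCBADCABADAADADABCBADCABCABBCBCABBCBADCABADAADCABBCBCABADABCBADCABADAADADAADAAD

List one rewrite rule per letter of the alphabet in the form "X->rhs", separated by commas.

  step 0 ⇒ step 1: DBA ⇒ A·CAB·AD
    A ↦ AD
    B ↦ CAB
    D ↦ A
    C ↦ BCB  (constrained at step 1)

A->AD, B->CAB, C->BCB, D->A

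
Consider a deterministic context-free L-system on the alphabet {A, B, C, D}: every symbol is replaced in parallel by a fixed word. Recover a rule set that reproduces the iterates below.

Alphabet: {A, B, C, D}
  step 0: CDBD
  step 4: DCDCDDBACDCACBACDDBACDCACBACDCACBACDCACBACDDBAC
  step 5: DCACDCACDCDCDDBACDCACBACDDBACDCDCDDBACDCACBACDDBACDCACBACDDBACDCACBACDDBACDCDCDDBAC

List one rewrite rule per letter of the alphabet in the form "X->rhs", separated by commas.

  step 4 ⇒ step 5: DCDCDDBACDCACBACDDBACDCACBACDCACBACDCACBACDDBAC ⇒ DC·AC·DC·AC·DC·DC·DD·B·AC·DC·AC·B·AC·DD·B·AC·DC·DC·DD·B·AC·DC·AC·B·AC·DD·B·AC·DC·AC·B·AC·DD·B·AC·DC·AC·B·AC·DD·B·AC·DC·DC·DD·B·AC
    A ↦ B
    B ↦ DD
    C ↦ AC
    D ↦ DC

A->B, B->DD, C->AC, D->DC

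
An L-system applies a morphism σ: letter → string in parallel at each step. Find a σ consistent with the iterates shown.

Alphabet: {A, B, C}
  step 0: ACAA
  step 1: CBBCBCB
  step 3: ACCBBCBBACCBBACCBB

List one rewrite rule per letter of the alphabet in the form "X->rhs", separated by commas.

  step 0 ⇒ step 1: ACAA ⇒ CB·B·CB·CB
    A ↦ CB
    C ↦ B
    B ↦ AC  (constrained at step 1)

A->CB, B->AC, C->B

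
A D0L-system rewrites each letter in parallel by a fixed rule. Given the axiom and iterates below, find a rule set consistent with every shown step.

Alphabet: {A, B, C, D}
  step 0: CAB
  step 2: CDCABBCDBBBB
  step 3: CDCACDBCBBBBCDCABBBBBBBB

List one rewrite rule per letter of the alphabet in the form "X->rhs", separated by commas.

A->BC, B->BB, C->CD, D->CA

  step 2 ⇒ step 3: CDCABBCDBBBB ⇒ CD·CA·CD·BC·BB·BB·CD·CA·BB·BB·BB·BB
    A ↦ BC
    B ↦ BB
    C ↦ CD
    D ↦ CA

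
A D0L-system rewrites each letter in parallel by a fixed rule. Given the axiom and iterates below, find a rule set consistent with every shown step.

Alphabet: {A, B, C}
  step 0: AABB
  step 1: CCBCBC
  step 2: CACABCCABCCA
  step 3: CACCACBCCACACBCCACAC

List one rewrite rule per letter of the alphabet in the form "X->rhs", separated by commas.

A->C, B->BC, C->CA

  step 2 ⇒ step 3: CACABCCABCCA ⇒ CA·C·CA·C·BC·CA·CA·C·BC·CA·CA·C
    A ↦ C
    B ↦ BC
    C ↦ CA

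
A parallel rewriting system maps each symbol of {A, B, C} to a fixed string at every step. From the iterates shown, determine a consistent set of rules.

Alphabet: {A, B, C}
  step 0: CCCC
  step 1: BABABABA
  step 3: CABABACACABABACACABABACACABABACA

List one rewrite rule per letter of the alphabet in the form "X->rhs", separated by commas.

A->CA, B->AC, C->BA

  step 0 ⇒ step 1: CCCC ⇒ BA·BA·BA·BA
    C ↦ BA
    A ↦ CA  (constrained at step 1)
    B ↦ AC  (constrained at step 1)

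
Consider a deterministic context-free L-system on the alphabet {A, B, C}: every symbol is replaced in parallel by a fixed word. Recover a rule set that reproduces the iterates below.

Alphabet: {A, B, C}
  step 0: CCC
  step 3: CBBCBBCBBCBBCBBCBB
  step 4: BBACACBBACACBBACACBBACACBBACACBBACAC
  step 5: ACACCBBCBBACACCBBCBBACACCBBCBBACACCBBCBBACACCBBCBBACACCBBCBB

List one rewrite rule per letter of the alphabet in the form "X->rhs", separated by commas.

A->C, B->AC, C->BB

  step 4 ⇒ step 5: BBACACBBACACBBACACBBACACBBACACBBACAC ⇒ AC·AC·C·BB·C·BB·AC·AC·C·BB·C·BB·AC·AC·C·BB·C·BB·AC·AC·C·BB·C·BB·AC·AC·C·BB·C·BB·AC·AC·C·BB·C·BB
    A ↦ C
    B ↦ AC
    C ↦ BB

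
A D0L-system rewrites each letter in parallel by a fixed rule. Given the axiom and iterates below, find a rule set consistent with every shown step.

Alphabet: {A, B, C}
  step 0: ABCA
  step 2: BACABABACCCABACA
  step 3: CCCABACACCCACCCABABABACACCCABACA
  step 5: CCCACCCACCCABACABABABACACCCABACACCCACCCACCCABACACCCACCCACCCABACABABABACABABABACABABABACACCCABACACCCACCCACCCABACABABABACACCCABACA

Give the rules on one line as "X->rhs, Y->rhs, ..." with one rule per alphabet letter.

A->CA, B->CC, C->BA

  step 2 ⇒ step 3: BACABABACCCABACA ⇒ CC·CA·BA·CA·CC·CA·CC·CA·BA·BA·BA·CA·CC·CA·BA·CA
    A ↦ CA
    B ↦ CC
    C ↦ BA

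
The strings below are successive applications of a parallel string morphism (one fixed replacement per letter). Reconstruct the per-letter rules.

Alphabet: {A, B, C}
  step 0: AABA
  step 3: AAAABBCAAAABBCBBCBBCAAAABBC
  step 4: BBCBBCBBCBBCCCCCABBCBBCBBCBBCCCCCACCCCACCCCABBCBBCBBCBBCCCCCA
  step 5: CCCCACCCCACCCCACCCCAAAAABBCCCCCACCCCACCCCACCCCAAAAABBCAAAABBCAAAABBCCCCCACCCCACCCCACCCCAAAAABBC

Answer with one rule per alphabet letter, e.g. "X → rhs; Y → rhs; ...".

A->BBC, B->CC, C->A

  step 4 ⇒ step 5: BBCBBCBBCBBCCCCCABBCBBCBBCBBCCCCCACCCCACCCCABBCBBCBBCBBCCCCCA ⇒ CC·CC·A·CC·CC·A·CC·CC·A·CC·CC·A·A·A·A·A·BBC·CC·CC·A·CC·CC·A·CC·CC·A·CC·CC·A·A·A·A·A·BBC·A·A·A·A·BBC·A·A·A·A·BBC·CC·CC·A·CC·CC·A·CC·CC·A·CC·CC·A·A·A·A·A·BBC
    A ↦ BBC
    B ↦ CC
    C ↦ A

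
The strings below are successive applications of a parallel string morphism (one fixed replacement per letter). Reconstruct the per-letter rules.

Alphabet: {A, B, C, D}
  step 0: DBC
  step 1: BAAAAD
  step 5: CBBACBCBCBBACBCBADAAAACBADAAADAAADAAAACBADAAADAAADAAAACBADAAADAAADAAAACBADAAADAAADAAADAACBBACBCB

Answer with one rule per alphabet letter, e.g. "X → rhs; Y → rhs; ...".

A->CB, B->AA, C->AD, D->BA

  step 0 ⇒ step 1: DBC ⇒ BA·AA·AD
    B ↦ AA
    C ↦ AD
    D ↦ BA
    A ↦ CB  (constrained at step 1)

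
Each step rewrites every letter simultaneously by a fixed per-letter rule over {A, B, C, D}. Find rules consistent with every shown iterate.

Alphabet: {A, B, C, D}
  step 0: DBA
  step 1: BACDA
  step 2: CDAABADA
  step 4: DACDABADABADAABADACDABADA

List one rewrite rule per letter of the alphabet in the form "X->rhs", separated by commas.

  step 1 ⇒ step 2: BACDA ⇒ C·DA·A·BA·DA
    A ↦ DA
    B ↦ C
    C ↦ A
    D ↦ BA

A->DA, B->C, C->A, D->BA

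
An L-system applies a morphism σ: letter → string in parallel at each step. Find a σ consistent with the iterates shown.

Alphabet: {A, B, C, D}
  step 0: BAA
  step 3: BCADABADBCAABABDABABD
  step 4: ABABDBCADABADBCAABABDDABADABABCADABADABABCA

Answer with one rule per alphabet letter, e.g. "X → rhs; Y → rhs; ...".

A->D, B->ABA, C->B, D->BCA

  step 3 ⇒ step 4: BCADABADBCAABABDABABD ⇒ ABA·B·D·BCA·D·ABA·D·BCA·ABA·B·D·D·ABA·D·ABA·BCA·D·ABA·D·ABA·BCA
    A ↦ D
    B ↦ ABA
    C ↦ B
    D ↦ BCA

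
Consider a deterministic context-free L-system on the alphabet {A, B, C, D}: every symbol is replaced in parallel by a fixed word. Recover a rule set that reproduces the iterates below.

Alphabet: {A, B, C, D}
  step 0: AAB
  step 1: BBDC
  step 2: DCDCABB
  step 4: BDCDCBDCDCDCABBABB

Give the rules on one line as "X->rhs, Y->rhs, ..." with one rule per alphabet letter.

  step 1 ⇒ step 2: BBDC ⇒ DC·DC·AB·B
    B ↦ DC
    C ↦ B
    D ↦ AB
  step 0 ⇒ step 1: AAB ⇒ B·B·DC
    A ↦ B

A->B, B->DC, C->B, D->AB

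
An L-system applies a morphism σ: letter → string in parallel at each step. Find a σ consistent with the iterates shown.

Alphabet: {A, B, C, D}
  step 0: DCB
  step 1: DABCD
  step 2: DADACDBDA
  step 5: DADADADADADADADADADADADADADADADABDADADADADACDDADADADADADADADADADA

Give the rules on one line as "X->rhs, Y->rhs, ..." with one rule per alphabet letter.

A->DA, B->CD, C->B, D->DA

  step 1 ⇒ step 2: DABCD ⇒ DA·DA·CD·B·DA
    A ↦ DA
    B ↦ CD
    C ↦ B
    D ↦ DA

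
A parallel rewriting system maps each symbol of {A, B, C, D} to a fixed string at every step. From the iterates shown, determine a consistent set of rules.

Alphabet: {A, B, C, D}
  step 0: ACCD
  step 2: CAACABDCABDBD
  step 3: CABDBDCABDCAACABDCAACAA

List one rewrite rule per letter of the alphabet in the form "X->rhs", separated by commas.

  step 2 ⇒ step 3: CAACABDCABDBD ⇒ CA·BD·BD·CA·BD·CA·A·CA·BD·CA·A·CA·A
    A ↦ BD
    B ↦ CA
    C ↦ CA
    D ↦ A

A->BD, B->CA, C->CA, D->A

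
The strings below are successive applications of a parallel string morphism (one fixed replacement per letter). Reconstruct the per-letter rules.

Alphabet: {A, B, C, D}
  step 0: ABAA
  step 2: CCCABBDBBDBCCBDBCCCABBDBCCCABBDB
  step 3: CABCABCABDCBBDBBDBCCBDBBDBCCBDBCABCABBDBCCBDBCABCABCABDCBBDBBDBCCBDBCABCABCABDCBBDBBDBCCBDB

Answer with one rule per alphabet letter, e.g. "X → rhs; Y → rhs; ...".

A->DCB, B->BDB, C->CAB, D->CC

  step 2 ⇒ step 3: CCCABBDBBDBCCBDBCCCABBDBCCCABBDB ⇒ CAB·CAB·CAB·DCB·BDB·BDB·CC·BDB·BDB·CC·BDB·CAB·CAB·BDB·CC·BDB·CAB·CAB·CAB·DCB·BDB·BDB·CC·BDB·CAB·CAB·CAB·DCB·BDB·BDB·CC·BDB
    A ↦ DCB
    B ↦ BDB
    C ↦ CAB
    D ↦ CC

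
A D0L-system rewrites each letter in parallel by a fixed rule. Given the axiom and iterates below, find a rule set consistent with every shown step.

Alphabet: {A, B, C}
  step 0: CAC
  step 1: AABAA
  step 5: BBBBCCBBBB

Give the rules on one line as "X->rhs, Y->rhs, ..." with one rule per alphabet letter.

A->B, B->C, C->AA

  step 0 ⇒ step 1: CAC ⇒ AA·B·AA
    A ↦ B
    C ↦ AA
    B ↦ C  (constrained at step 1)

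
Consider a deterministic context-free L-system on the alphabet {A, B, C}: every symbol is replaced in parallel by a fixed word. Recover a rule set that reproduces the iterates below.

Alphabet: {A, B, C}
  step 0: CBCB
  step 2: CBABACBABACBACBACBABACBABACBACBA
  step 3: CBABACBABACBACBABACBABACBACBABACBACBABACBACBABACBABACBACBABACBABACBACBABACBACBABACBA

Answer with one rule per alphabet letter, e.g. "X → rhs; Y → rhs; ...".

  step 2 ⇒ step 3: CBABACBABACBACBACBABACBABACBACBA ⇒ CBA·BAC·BA·BAC·BA·CBA·BAC·BA·BAC·BA·CBA·BAC·BA·CBA·BAC·BA·CBA·BAC·BA·BAC·BA·CBA·BAC·BA·BAC·BA·CBA·BAC·BA·CBA·BAC·BA
    A ↦ BA
    B ↦ BAC
    C ↦ CBA

A->BA, B->BAC, C->CBA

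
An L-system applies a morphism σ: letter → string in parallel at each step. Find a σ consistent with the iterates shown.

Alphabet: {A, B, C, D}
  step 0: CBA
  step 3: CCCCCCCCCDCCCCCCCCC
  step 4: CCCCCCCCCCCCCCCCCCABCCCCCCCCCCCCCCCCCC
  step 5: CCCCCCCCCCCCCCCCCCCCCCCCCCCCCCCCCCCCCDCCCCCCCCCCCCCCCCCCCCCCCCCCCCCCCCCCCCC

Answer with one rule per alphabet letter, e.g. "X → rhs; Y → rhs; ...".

  step 4 ⇒ step 5: CCCCCCCCCCCCCCCCCCABCCCCCCCCCCCCCCCCCC ⇒ CC·CC·CC·CC·CC·CC·CC·CC·CC·CC·CC·CC·CC·CC·CC·CC·CC·CC·C·DC·CC·CC·CC·CC·CC·CC·CC·CC·CC·CC·CC·CC·CC·CC·CC·CC·CC·CC
    A ↦ C
    B ↦ DC
    C ↦ CC
  step 3 ⇒ step 4: CCCCCCCCCDCCCCCCCCC ⇒ CC·CC·CC·CC·CC·CC·CC·CC·CC·AB·CC·CC·CC·CC·CC·CC·CC·CC·CC
    D ↦ AB

A->C, B->DC, C->CC, D->AB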